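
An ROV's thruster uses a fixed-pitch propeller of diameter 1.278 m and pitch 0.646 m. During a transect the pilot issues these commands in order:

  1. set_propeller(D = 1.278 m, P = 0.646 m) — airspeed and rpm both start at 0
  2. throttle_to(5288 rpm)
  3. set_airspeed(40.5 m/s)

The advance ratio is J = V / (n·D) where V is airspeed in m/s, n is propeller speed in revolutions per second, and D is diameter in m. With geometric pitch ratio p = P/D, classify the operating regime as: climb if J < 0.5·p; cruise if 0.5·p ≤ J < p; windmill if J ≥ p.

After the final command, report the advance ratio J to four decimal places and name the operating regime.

J = 0.3596, regime = cruise

set_propeller: D = 1.278 m, P = 0.646 m (p = P/D = 0.505477); state ← (V=0, rpm=0)
throttle_to(5288): rpm ← 5288
set_airspeed(40.5): V ← 40.5 m/s
final state: V = 40.5 m/s, rpm = 5288 → n = rpm/60 = 88.133333 rev/s
J = V / (n·D) = 40.5 / (88.133333 × 1.278) = 0.359570
regime bands: climb J<0.2527 | cruise [0.2527, 0.5055) | windmill J≥0.5055
J = 0.3596 → cruise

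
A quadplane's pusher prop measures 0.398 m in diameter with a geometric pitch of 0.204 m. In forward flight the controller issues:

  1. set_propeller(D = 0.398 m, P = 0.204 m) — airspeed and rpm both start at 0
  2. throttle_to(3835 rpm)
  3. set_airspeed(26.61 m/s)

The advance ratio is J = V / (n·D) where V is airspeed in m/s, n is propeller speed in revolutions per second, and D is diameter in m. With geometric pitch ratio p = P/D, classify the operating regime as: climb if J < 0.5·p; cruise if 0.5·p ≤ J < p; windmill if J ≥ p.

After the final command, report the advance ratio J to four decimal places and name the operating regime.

set_propeller: D = 0.398 m, P = 0.204 m (p = P/D = 0.512563); state ← (V=0, rpm=0)
throttle_to(3835): rpm ← 3835
set_airspeed(26.61): V ← 26.61 m/s
final state: V = 26.61 m/s, rpm = 3835 → n = rpm/60 = 63.916667 rev/s
J = V / (n·D) = 26.61 / (63.916667 × 0.398) = 1.046039
regime bands: climb J<0.2563 | cruise [0.2563, 0.5126) | windmill J≥0.5126
J = 1.0460 → windmill

J = 1.0460, regime = windmill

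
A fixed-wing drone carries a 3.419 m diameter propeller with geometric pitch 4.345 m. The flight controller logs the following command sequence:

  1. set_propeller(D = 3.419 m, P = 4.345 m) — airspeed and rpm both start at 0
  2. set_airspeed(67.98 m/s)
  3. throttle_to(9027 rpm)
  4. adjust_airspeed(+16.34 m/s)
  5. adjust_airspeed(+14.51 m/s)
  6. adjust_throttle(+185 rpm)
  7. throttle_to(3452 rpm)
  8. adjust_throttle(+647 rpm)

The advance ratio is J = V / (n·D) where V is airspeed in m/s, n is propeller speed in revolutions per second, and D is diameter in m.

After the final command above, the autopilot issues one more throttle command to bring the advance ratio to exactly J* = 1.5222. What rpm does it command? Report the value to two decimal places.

rpm = 1139.38

set_propeller: D = 3.419 m, P = 4.345 m (p = P/D = 1.270839); state ← (V=0, rpm=0)
set_airspeed(67.98): V ← 67.98 m/s
throttle_to(9027): rpm ← 9027
adjust_airspeed(+16.34): V ← 67.98 +16.34 = 84.32 m/s
adjust_airspeed(+14.51): V ← 84.32 +14.51 = 98.83 m/s
adjust_throttle(+185): rpm ← 9027 +185 = 9212
throttle_to(3452): rpm ← 3452
adjust_throttle(+647): rpm ← 3452 +647 = 4099
final state: V = 98.83 m/s, rpm = 4099 → n = rpm/60 = 68.316667 rev/s
target J* = 1.5222; solve J* = V/(n·D) for n: n = V/(J*·D) = 98.83/(1.5222 × 3.419) = 18.989694 rev/s
rpm = 60·n = 1139.381667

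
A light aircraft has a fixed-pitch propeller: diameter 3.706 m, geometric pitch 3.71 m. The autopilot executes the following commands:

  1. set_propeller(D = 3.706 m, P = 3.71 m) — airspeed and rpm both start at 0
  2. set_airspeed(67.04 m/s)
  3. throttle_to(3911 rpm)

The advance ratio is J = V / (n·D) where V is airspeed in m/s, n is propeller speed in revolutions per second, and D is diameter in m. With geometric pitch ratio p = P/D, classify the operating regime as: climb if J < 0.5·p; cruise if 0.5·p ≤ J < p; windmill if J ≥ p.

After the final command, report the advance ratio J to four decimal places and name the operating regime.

J = 0.2775, regime = climb

set_propeller: D = 3.706 m, P = 3.71 m (p = P/D = 1.001079); state ← (V=0, rpm=0)
set_airspeed(67.04): V ← 67.04 m/s
throttle_to(3911): rpm ← 3911
final state: V = 67.04 m/s, rpm = 3911 → n = rpm/60 = 65.183333 rev/s
J = V / (n·D) = 67.04 / (65.183333 × 3.706) = 0.277519
regime bands: climb J<0.5005 | cruise [0.5005, 1.0011) | windmill J≥1.0011
J = 0.2775 → climb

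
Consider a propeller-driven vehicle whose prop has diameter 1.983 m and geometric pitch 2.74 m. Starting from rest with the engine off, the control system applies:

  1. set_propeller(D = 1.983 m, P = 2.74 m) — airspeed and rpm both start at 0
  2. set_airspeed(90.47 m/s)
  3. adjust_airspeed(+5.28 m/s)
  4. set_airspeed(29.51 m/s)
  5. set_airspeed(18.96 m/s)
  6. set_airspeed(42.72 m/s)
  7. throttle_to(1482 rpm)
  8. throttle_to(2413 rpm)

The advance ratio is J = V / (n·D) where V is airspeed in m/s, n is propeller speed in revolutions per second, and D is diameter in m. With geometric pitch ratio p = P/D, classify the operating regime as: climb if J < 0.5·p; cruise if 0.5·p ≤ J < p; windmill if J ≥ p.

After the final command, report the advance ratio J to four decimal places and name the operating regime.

J = 0.5357, regime = climb

set_propeller: D = 1.983 m, P = 2.74 m (p = P/D = 1.381745); state ← (V=0, rpm=0)
set_airspeed(90.47): V ← 90.47 m/s
adjust_airspeed(+5.28): V ← 90.47 +5.28 = 95.75 m/s
set_airspeed(29.51): V ← 29.51 m/s
set_airspeed(18.96): V ← 18.96 m/s
set_airspeed(42.72): V ← 42.72 m/s
throttle_to(1482): rpm ← 1482
throttle_to(2413): rpm ← 2413
final state: V = 42.72 m/s, rpm = 2413 → n = rpm/60 = 40.216667 rev/s
J = V / (n·D) = 42.72 / (40.216667 × 1.983) = 0.535676
regime bands: climb J<0.6909 | cruise [0.6909, 1.3817) | windmill J≥1.3817
J = 0.5357 → climb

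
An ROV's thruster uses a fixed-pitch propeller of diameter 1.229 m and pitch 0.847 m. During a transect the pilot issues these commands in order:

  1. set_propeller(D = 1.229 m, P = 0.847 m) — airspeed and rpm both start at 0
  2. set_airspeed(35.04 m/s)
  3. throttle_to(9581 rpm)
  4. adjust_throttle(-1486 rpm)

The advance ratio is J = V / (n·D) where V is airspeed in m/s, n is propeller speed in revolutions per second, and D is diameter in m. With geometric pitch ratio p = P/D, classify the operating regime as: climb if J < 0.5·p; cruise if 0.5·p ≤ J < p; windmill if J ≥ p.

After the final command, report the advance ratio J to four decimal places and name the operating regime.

J = 0.2113, regime = climb

set_propeller: D = 1.229 m, P = 0.847 m (p = P/D = 0.689178); state ← (V=0, rpm=0)
set_airspeed(35.04): V ← 35.04 m/s
throttle_to(9581): rpm ← 9581
adjust_throttle(-1486): rpm ← 9581 -1486 = 8095
final state: V = 35.04 m/s, rpm = 8095 → n = rpm/60 = 134.916667 rev/s
J = V / (n·D) = 35.04 / (134.916667 × 1.229) = 0.211323
regime bands: climb J<0.3446 | cruise [0.3446, 0.6892) | windmill J≥0.6892
J = 0.2113 → climb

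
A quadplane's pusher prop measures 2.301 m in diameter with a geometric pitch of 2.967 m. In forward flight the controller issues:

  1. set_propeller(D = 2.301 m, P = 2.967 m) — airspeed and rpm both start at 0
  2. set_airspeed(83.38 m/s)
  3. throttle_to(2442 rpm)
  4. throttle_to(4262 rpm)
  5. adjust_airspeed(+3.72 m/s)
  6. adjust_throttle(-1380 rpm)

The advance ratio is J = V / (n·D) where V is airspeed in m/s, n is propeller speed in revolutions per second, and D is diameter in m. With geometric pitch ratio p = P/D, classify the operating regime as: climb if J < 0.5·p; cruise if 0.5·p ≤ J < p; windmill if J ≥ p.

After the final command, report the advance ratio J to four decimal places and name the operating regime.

J = 0.7881, regime = cruise

set_propeller: D = 2.301 m, P = 2.967 m (p = P/D = 1.289439); state ← (V=0, rpm=0)
set_airspeed(83.38): V ← 83.38 m/s
throttle_to(2442): rpm ← 2442
throttle_to(4262): rpm ← 4262
adjust_airspeed(+3.72): V ← 83.38 +3.72 = 87.1 m/s
adjust_throttle(-1380): rpm ← 4262 -1380 = 2882
final state: V = 87.1 m/s, rpm = 2882 → n = rpm/60 = 48.033333 rev/s
J = V / (n·D) = 87.1 / (48.033333 × 2.301) = 0.788059
regime bands: climb J<0.6447 | cruise [0.6447, 1.2894) | windmill J≥1.2894
J = 0.7881 → cruise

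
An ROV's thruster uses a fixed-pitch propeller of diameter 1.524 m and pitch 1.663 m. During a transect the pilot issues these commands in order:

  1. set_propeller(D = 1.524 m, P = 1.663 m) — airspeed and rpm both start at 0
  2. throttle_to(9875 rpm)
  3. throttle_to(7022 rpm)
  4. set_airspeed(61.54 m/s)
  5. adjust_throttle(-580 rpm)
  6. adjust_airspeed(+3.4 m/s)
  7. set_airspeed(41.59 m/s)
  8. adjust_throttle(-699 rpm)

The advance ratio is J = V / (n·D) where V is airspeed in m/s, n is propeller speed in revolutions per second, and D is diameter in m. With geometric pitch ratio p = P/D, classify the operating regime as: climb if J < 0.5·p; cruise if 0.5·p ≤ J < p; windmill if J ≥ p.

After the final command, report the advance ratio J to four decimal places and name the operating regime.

set_propeller: D = 1.524 m, P = 1.663 m (p = P/D = 1.091207); state ← (V=0, rpm=0)
throttle_to(9875): rpm ← 9875
throttle_to(7022): rpm ← 7022
set_airspeed(61.54): V ← 61.54 m/s
adjust_throttle(-580): rpm ← 7022 -580 = 6442
adjust_airspeed(+3.4): V ← 61.54 +3.4 = 64.94 m/s
set_airspeed(41.59): V ← 41.59 m/s
adjust_throttle(-699): rpm ← 6442 -699 = 5743
final state: V = 41.59 m/s, rpm = 5743 → n = rpm/60 = 95.716667 rev/s
J = V / (n·D) = 41.59 / (95.716667 × 1.524) = 0.285113
regime bands: climb J<0.5456 | cruise [0.5456, 1.0912) | windmill J≥1.0912
J = 0.2851 → climb

J = 0.2851, regime = climb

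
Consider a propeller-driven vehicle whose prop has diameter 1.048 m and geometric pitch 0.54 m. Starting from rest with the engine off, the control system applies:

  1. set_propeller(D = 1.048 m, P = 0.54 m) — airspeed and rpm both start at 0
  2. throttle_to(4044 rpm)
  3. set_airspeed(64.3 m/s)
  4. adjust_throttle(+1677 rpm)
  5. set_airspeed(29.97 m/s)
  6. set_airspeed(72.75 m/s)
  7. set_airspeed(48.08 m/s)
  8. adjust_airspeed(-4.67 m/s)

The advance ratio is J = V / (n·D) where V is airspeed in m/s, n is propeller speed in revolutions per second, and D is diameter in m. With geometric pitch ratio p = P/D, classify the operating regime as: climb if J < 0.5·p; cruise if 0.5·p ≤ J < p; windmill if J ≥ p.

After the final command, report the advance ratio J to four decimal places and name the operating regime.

J = 0.4344, regime = cruise

set_propeller: D = 1.048 m, P = 0.54 m (p = P/D = 0.515267); state ← (V=0, rpm=0)
throttle_to(4044): rpm ← 4044
set_airspeed(64.3): V ← 64.3 m/s
adjust_throttle(+1677): rpm ← 4044 +1677 = 5721
set_airspeed(29.97): V ← 29.97 m/s
set_airspeed(72.75): V ← 72.75 m/s
set_airspeed(48.08): V ← 48.08 m/s
adjust_airspeed(-4.67): V ← 48.08 -4.67 = 43.41 m/s
final state: V = 43.41 m/s, rpm = 5721 → n = rpm/60 = 95.350000 rev/s
J = V / (n·D) = 43.41 / (95.350000 × 1.048) = 0.434418
regime bands: climb J<0.2576 | cruise [0.2576, 0.5153) | windmill J≥0.5153
J = 0.4344 → cruise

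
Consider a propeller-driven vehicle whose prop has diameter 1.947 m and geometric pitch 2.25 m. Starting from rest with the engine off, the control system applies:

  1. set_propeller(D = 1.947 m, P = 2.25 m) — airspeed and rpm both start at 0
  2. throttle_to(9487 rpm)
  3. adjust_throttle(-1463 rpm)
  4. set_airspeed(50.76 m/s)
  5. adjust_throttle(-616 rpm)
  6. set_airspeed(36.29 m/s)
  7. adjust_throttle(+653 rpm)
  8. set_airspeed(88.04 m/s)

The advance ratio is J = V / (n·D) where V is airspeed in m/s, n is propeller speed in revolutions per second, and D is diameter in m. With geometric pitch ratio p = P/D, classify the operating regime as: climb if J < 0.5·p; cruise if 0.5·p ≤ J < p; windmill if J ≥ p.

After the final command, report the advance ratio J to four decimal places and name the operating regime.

set_propeller: D = 1.947 m, P = 2.25 m (p = P/D = 1.155624); state ← (V=0, rpm=0)
throttle_to(9487): rpm ← 9487
adjust_throttle(-1463): rpm ← 9487 -1463 = 8024
set_airspeed(50.76): V ← 50.76 m/s
adjust_throttle(-616): rpm ← 8024 -616 = 7408
set_airspeed(36.29): V ← 36.29 m/s
adjust_throttle(+653): rpm ← 7408 +653 = 8061
set_airspeed(88.04): V ← 88.04 m/s
final state: V = 88.04 m/s, rpm = 8061 → n = rpm/60 = 134.350000 rev/s
J = V / (n·D) = 88.04 / (134.350000 × 1.947) = 0.336571
regime bands: climb J<0.5778 | cruise [0.5778, 1.1556) | windmill J≥1.1556
J = 0.3366 → climb

J = 0.3366, regime = climb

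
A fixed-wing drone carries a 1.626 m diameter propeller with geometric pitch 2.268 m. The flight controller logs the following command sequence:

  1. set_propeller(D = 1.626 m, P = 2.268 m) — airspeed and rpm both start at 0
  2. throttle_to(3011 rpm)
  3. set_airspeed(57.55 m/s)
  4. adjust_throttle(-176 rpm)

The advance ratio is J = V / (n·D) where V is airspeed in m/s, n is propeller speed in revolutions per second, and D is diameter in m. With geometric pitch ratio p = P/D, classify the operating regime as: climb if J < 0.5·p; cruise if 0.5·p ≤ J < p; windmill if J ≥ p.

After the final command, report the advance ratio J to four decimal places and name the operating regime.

set_propeller: D = 1.626 m, P = 2.268 m (p = P/D = 1.394834); state ← (V=0, rpm=0)
throttle_to(3011): rpm ← 3011
set_airspeed(57.55): V ← 57.55 m/s
adjust_throttle(-176): rpm ← 3011 -176 = 2835
final state: V = 57.55 m/s, rpm = 2835 → n = rpm/60 = 47.250000 rev/s
J = V / (n·D) = 57.55 / (47.250000 × 1.626) = 0.749071
regime bands: climb J<0.6974 | cruise [0.6974, 1.3948) | windmill J≥1.3948
J = 0.7491 → cruise

J = 0.7491, regime = cruise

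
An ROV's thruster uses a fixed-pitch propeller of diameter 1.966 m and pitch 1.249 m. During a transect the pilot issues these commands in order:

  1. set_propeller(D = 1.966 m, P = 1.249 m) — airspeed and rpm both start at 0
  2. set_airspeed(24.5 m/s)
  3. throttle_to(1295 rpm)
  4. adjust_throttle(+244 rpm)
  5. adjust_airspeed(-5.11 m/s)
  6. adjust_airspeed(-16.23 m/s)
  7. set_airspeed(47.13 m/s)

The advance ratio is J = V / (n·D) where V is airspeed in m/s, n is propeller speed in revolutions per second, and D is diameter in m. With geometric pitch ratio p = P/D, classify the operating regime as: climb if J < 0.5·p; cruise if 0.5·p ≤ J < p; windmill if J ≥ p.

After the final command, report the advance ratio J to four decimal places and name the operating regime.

set_propeller: D = 1.966 m, P = 1.249 m (p = P/D = 0.635300); state ← (V=0, rpm=0)
set_airspeed(24.5): V ← 24.5 m/s
throttle_to(1295): rpm ← 1295
adjust_throttle(+244): rpm ← 1295 +244 = 1539
adjust_airspeed(-5.11): V ← 24.5 -5.11 = 19.39 m/s
adjust_airspeed(-16.23): V ← 19.39 -16.23 = 3.16 m/s
set_airspeed(47.13): V ← 47.13 m/s
final state: V = 47.13 m/s, rpm = 1539 → n = rpm/60 = 25.650000 rev/s
J = V / (n·D) = 47.13 / (25.650000 × 1.966) = 0.934602
regime bands: climb J<0.3177 | cruise [0.3177, 0.6353) | windmill J≥0.6353
J = 0.9346 → windmill

J = 0.9346, regime = windmill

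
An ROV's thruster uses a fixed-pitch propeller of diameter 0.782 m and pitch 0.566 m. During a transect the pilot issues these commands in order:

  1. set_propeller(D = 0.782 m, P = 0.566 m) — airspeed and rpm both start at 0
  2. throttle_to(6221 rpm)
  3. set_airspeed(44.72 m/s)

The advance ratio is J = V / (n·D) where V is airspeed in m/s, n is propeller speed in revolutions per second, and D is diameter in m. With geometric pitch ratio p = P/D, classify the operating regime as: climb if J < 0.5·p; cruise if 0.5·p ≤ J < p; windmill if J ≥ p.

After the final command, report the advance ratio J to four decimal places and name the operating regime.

set_propeller: D = 0.782 m, P = 0.566 m (p = P/D = 0.723785); state ← (V=0, rpm=0)
throttle_to(6221): rpm ← 6221
set_airspeed(44.72): V ← 44.72 m/s
final state: V = 44.72 m/s, rpm = 6221 → n = rpm/60 = 103.683333 rev/s
J = V / (n·D) = 44.72 / (103.683333 × 0.782) = 0.551552
regime bands: climb J<0.3619 | cruise [0.3619, 0.7238) | windmill J≥0.7238
J = 0.5516 → cruise

J = 0.5516, regime = cruise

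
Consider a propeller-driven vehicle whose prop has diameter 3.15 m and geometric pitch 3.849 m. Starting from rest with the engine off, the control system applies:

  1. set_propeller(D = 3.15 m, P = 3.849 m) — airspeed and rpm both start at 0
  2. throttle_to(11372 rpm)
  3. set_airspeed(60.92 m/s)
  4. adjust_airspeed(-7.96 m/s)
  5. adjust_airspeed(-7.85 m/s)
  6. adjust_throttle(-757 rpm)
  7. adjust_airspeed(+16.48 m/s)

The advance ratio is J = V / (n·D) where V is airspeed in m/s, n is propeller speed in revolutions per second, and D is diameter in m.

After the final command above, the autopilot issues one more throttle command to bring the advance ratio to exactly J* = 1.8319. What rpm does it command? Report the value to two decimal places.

rpm = 640.40

set_propeller: D = 3.15 m, P = 3.849 m (p = P/D = 1.221905); state ← (V=0, rpm=0)
throttle_to(11372): rpm ← 11372
set_airspeed(60.92): V ← 60.92 m/s
adjust_airspeed(-7.96): V ← 60.92 -7.96 = 52.96 m/s
adjust_airspeed(-7.85): V ← 52.96 -7.85 = 45.11 m/s
adjust_throttle(-757): rpm ← 11372 -757 = 10615
adjust_airspeed(+16.48): V ← 45.11 +16.48 = 61.59 m/s
final state: V = 61.59 m/s, rpm = 10615 → n = rpm/60 = 176.916667 rev/s
target J* = 1.8319; solve J* = V/(n·D) for n: n = V/(J*·D) = 61.59/(1.8319 × 3.15) = 10.673280 rev/s
rpm = 60·n = 640.396778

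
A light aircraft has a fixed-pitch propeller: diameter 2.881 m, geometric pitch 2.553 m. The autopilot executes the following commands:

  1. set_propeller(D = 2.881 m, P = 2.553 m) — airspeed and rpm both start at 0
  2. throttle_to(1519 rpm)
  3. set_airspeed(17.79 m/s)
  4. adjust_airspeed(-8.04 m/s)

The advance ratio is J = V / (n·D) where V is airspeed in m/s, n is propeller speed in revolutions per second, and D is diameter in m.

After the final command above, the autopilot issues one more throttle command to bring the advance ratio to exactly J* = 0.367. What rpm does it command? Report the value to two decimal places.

rpm = 553.28

set_propeller: D = 2.881 m, P = 2.553 m (p = P/D = 0.886151); state ← (V=0, rpm=0)
throttle_to(1519): rpm ← 1519
set_airspeed(17.79): V ← 17.79 m/s
adjust_airspeed(-8.04): V ← 17.79 -8.04 = 9.75 m/s
final state: V = 9.75 m/s, rpm = 1519 → n = rpm/60 = 25.316667 rev/s
target J* = 0.367; solve J* = V/(n·D) for n: n = V/(J*·D) = 9.75/(0.367 × 2.881) = 9.221367 rev/s
rpm = 60·n = 553.282003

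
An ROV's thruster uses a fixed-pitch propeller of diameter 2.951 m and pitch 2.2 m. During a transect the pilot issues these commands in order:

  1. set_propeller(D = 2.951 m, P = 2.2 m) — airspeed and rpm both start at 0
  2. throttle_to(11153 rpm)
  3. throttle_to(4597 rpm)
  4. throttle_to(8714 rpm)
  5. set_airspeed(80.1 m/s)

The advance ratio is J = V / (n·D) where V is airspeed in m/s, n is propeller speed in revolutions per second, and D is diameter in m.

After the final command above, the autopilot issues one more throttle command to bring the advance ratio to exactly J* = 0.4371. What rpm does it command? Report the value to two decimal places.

set_propeller: D = 2.951 m, P = 2.2 m (p = P/D = 0.745510); state ← (V=0, rpm=0)
throttle_to(11153): rpm ← 11153
throttle_to(4597): rpm ← 4597
throttle_to(8714): rpm ← 8714
set_airspeed(80.1): V ← 80.1 m/s
final state: V = 80.1 m/s, rpm = 8714 → n = rpm/60 = 145.233333 rev/s
target J* = 0.4371; solve J* = V/(n·D) for n: n = V/(J*·D) = 80.1/(0.4371 × 2.951) = 62.098699 rev/s
rpm = 60·n = 3725.921927

rpm = 3725.92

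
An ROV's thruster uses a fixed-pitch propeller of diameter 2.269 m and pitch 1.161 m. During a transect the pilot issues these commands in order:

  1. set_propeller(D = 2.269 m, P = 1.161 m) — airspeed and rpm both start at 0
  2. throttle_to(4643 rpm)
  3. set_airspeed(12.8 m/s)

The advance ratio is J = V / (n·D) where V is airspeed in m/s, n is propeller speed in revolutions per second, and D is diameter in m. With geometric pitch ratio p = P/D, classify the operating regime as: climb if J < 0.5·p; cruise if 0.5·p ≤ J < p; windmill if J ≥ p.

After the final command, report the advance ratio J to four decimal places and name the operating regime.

J = 0.0729, regime = climb

set_propeller: D = 2.269 m, P = 1.161 m (p = P/D = 0.511679); state ← (V=0, rpm=0)
throttle_to(4643): rpm ← 4643
set_airspeed(12.8): V ← 12.8 m/s
final state: V = 12.8 m/s, rpm = 4643 → n = rpm/60 = 77.383333 rev/s
J = V / (n·D) = 12.8 / (77.383333 × 2.269) = 0.072900
regime bands: climb J<0.2558 | cruise [0.2558, 0.5117) | windmill J≥0.5117
J = 0.0729 → climb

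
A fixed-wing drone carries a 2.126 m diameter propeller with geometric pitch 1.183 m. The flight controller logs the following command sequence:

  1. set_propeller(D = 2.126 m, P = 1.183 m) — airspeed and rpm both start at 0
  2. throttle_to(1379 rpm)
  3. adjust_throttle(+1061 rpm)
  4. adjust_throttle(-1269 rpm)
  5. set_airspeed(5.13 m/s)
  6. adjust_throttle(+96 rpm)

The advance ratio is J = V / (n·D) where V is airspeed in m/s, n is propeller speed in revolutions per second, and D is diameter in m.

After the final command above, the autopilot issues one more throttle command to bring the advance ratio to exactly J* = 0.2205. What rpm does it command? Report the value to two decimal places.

set_propeller: D = 2.126 m, P = 1.183 m (p = P/D = 0.556444); state ← (V=0, rpm=0)
throttle_to(1379): rpm ← 1379
adjust_throttle(+1061): rpm ← 1379 +1061 = 2440
adjust_throttle(-1269): rpm ← 2440 -1269 = 1171
set_airspeed(5.13): V ← 5.13 m/s
adjust_throttle(+96): rpm ← 1171 +96 = 1267
final state: V = 5.13 m/s, rpm = 1267 → n = rpm/60 = 21.116667 rev/s
target J* = 0.2205; solve J* = V/(n·D) for n: n = V/(J*·D) = 5.13/(0.2205 × 2.126) = 10.943230 rev/s
rpm = 60·n = 656.593776

rpm = 656.59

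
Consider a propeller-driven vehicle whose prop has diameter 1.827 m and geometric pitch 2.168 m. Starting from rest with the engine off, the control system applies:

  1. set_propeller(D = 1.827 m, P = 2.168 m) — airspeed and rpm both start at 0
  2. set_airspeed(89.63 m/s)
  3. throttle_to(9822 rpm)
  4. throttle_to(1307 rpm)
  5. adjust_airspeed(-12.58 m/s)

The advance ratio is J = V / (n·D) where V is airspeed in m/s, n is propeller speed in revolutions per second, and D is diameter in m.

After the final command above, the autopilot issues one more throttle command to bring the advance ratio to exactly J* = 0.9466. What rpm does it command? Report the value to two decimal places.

rpm = 2673.12

set_propeller: D = 1.827 m, P = 2.168 m (p = P/D = 1.186645); state ← (V=0, rpm=0)
set_airspeed(89.63): V ← 89.63 m/s
throttle_to(9822): rpm ← 9822
throttle_to(1307): rpm ← 1307
adjust_airspeed(-12.58): V ← 89.63 -12.58 = 77.05 m/s
final state: V = 77.05 m/s, rpm = 1307 → n = rpm/60 = 21.783333 rev/s
target J* = 0.9466; solve J* = V/(n·D) for n: n = V/(J*·D) = 77.05/(0.9466 × 1.827) = 44.552040 rev/s
rpm = 60·n = 2673.122405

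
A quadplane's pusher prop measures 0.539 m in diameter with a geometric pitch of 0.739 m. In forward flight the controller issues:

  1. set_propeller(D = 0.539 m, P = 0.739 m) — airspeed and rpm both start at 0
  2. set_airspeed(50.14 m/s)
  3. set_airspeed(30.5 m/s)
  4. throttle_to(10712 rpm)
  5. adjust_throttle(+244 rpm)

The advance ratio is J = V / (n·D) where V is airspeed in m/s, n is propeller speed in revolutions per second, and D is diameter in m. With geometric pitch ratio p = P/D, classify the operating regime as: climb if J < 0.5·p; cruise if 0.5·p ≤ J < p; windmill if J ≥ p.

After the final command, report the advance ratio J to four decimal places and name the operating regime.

set_propeller: D = 0.539 m, P = 0.739 m (p = P/D = 1.371058); state ← (V=0, rpm=0)
set_airspeed(50.14): V ← 50.14 m/s
set_airspeed(30.5): V ← 30.5 m/s
throttle_to(10712): rpm ← 10712
adjust_throttle(+244): rpm ← 10712 +244 = 10956
final state: V = 30.5 m/s, rpm = 10956 → n = rpm/60 = 182.600000 rev/s
J = V / (n·D) = 30.5 / (182.600000 × 0.539) = 0.309892
regime bands: climb J<0.6855 | cruise [0.6855, 1.3711) | windmill J≥1.3711
J = 0.3099 → climb

J = 0.3099, regime = climb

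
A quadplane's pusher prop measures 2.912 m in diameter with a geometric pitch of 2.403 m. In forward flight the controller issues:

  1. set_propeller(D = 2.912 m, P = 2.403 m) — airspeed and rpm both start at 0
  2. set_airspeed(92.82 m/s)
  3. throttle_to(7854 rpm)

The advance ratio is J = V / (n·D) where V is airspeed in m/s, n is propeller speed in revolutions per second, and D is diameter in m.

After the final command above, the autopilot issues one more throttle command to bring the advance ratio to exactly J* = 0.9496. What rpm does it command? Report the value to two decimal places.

rpm = 2014.01

set_propeller: D = 2.912 m, P = 2.403 m (p = P/D = 0.825206); state ← (V=0, rpm=0)
set_airspeed(92.82): V ← 92.82 m/s
throttle_to(7854): rpm ← 7854
final state: V = 92.82 m/s, rpm = 7854 → n = rpm/60 = 130.900000 rev/s
target J* = 0.9496; solve J* = V/(n·D) for n: n = V/(J*·D) = 92.82/(0.9496 × 2.912) = 33.566765 rev/s
rpm = 60·n = 2014.005897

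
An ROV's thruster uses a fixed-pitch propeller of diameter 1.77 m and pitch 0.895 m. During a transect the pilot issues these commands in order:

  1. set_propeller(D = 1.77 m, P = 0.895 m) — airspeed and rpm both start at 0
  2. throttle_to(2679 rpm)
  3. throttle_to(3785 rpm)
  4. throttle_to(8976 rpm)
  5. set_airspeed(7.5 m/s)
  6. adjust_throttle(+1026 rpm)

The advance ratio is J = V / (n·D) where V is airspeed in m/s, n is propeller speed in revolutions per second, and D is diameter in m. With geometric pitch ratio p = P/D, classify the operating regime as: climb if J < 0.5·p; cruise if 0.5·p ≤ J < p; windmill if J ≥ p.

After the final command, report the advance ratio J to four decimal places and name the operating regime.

set_propeller: D = 1.77 m, P = 0.895 m (p = P/D = 0.505650); state ← (V=0, rpm=0)
throttle_to(2679): rpm ← 2679
throttle_to(3785): rpm ← 3785
throttle_to(8976): rpm ← 8976
set_airspeed(7.5): V ← 7.5 m/s
adjust_throttle(+1026): rpm ← 8976 +1026 = 10002
final state: V = 7.5 m/s, rpm = 10002 → n = rpm/60 = 166.700000 rev/s
J = V / (n·D) = 7.5 / (166.700000 × 1.77) = 0.025419
regime bands: climb J<0.2528 | cruise [0.2528, 0.5056) | windmill J≥0.5056
J = 0.0254 → climb

J = 0.0254, regime = climb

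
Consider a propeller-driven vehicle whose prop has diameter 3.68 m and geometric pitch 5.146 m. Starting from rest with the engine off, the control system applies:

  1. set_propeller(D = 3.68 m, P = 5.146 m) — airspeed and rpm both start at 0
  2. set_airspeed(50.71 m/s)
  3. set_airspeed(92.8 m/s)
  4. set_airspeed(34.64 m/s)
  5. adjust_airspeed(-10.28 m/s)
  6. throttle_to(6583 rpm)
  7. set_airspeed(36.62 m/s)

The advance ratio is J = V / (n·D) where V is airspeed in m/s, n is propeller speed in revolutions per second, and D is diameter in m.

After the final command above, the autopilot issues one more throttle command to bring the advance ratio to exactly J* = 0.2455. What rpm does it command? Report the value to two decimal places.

rpm = 2432.04

set_propeller: D = 3.68 m, P = 5.146 m (p = P/D = 1.398370); state ← (V=0, rpm=0)
set_airspeed(50.71): V ← 50.71 m/s
set_airspeed(92.8): V ← 92.8 m/s
set_airspeed(34.64): V ← 34.64 m/s
adjust_airspeed(-10.28): V ← 34.64 -10.28 = 24.36 m/s
throttle_to(6583): rpm ← 6583
set_airspeed(36.62): V ← 36.62 m/s
final state: V = 36.62 m/s, rpm = 6583 → n = rpm/60 = 109.716667 rev/s
target J* = 0.2455; solve J* = V/(n·D) for n: n = V/(J*·D) = 36.62/(0.2455 × 3.68) = 40.533959 rev/s
rpm = 60·n = 2432.037545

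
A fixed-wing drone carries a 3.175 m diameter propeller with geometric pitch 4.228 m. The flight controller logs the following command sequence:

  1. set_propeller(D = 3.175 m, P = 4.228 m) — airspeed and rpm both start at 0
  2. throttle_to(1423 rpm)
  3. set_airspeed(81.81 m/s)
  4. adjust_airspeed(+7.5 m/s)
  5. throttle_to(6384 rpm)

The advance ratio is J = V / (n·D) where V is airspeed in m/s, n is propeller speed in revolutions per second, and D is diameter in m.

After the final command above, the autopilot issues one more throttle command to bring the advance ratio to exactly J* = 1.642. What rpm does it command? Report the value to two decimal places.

set_propeller: D = 3.175 m, P = 4.228 m (p = P/D = 1.331654); state ← (V=0, rpm=0)
throttle_to(1423): rpm ← 1423
set_airspeed(81.81): V ← 81.81 m/s
adjust_airspeed(+7.5): V ← 81.81 +7.5 = 89.31 m/s
throttle_to(6384): rpm ← 6384
final state: V = 89.31 m/s, rpm = 6384 → n = rpm/60 = 106.400000 rev/s
target J* = 1.642; solve J* = V/(n·D) for n: n = V/(J*·D) = 89.31/(1.642 × 3.175) = 17.131019 rev/s
rpm = 60·n = 1027.861164

rpm = 1027.86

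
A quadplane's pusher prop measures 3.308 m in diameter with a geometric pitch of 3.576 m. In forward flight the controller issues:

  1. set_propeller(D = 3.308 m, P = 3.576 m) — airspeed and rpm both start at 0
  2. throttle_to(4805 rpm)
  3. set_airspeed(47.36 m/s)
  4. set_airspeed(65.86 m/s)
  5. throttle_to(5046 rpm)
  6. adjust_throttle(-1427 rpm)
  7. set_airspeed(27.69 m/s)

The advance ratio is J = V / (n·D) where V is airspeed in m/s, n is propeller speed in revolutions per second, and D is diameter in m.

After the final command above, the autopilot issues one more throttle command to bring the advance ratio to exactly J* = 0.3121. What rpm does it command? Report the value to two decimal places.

rpm = 1609.22

set_propeller: D = 3.308 m, P = 3.576 m (p = P/D = 1.081016); state ← (V=0, rpm=0)
throttle_to(4805): rpm ← 4805
set_airspeed(47.36): V ← 47.36 m/s
set_airspeed(65.86): V ← 65.86 m/s
throttle_to(5046): rpm ← 5046
adjust_throttle(-1427): rpm ← 5046 -1427 = 3619
set_airspeed(27.69): V ← 27.69 m/s
final state: V = 27.69 m/s, rpm = 3619 → n = rpm/60 = 60.316667 rev/s
target J* = 0.3121; solve J* = V/(n·D) for n: n = V/(J*·D) = 27.69/(0.3121 × 3.308) = 26.820303 rev/s
rpm = 60·n = 1609.218203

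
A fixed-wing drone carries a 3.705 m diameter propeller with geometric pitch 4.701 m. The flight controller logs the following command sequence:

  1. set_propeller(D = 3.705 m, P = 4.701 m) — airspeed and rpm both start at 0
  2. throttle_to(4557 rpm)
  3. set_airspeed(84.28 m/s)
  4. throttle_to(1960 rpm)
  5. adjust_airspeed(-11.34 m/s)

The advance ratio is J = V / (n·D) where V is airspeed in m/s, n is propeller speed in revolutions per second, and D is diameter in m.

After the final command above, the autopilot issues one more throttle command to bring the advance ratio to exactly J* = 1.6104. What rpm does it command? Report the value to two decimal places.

rpm = 733.49

set_propeller: D = 3.705 m, P = 4.701 m (p = P/D = 1.268826); state ← (V=0, rpm=0)
throttle_to(4557): rpm ← 4557
set_airspeed(84.28): V ← 84.28 m/s
throttle_to(1960): rpm ← 1960
adjust_airspeed(-11.34): V ← 84.28 -11.34 = 72.94 m/s
final state: V = 72.94 m/s, rpm = 1960 → n = rpm/60 = 32.666667 rev/s
target J* = 1.6104; solve J* = V/(n·D) for n: n = V/(J*·D) = 72.94/(1.6104 × 3.705) = 12.224857 rev/s
rpm = 60·n = 733.491415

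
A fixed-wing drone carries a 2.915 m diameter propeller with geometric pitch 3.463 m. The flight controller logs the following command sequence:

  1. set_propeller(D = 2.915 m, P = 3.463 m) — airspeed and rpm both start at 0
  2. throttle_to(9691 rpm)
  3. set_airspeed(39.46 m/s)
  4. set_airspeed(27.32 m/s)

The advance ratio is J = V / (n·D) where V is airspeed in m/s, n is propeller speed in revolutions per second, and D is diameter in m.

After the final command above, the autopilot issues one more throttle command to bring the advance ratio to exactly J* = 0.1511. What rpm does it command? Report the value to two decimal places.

rpm = 3721.59

set_propeller: D = 2.915 m, P = 3.463 m (p = P/D = 1.187993); state ← (V=0, rpm=0)
throttle_to(9691): rpm ← 9691
set_airspeed(39.46): V ← 39.46 m/s
set_airspeed(27.32): V ← 27.32 m/s
final state: V = 27.32 m/s, rpm = 9691 → n = rpm/60 = 161.516667 rev/s
target J* = 0.1511; solve J* = V/(n·D) for n: n = V/(J*·D) = 27.32/(0.1511 × 2.915) = 62.026557 rev/s
rpm = 60·n = 3721.593392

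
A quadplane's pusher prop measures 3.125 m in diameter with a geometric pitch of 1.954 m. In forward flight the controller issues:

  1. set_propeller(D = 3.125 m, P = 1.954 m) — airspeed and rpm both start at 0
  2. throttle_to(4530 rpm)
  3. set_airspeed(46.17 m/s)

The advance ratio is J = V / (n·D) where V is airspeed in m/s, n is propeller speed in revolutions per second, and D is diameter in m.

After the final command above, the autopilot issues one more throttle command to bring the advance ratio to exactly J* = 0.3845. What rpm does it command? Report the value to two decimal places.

set_propeller: D = 3.125 m, P = 1.954 m (p = P/D = 0.625280); state ← (V=0, rpm=0)
throttle_to(4530): rpm ← 4530
set_airspeed(46.17): V ← 46.17 m/s
final state: V = 46.17 m/s, rpm = 4530 → n = rpm/60 = 75.500000 rev/s
target J* = 0.3845; solve J* = V/(n·D) for n: n = V/(J*·D) = 46.17/(0.3845 × 3.125) = 38.424967 rev/s
rpm = 60·n = 2305.498049

rpm = 2305.50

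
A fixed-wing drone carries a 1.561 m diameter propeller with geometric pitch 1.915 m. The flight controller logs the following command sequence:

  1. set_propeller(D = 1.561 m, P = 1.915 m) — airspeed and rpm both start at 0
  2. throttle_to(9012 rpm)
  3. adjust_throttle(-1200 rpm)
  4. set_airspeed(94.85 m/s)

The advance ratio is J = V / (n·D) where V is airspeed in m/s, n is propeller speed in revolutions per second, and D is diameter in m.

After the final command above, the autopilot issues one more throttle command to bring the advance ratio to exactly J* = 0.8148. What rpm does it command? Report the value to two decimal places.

set_propeller: D = 1.561 m, P = 1.915 m (p = P/D = 1.226778); state ← (V=0, rpm=0)
throttle_to(9012): rpm ← 9012
adjust_throttle(-1200): rpm ← 9012 -1200 = 7812
set_airspeed(94.85): V ← 94.85 m/s
final state: V = 94.85 m/s, rpm = 7812 → n = rpm/60 = 130.200000 rev/s
target J* = 0.8148; solve J* = V/(n·D) for n: n = V/(J*·D) = 94.85/(0.8148 × 1.561) = 74.573309 rev/s
rpm = 60·n = 4474.398515

rpm = 4474.40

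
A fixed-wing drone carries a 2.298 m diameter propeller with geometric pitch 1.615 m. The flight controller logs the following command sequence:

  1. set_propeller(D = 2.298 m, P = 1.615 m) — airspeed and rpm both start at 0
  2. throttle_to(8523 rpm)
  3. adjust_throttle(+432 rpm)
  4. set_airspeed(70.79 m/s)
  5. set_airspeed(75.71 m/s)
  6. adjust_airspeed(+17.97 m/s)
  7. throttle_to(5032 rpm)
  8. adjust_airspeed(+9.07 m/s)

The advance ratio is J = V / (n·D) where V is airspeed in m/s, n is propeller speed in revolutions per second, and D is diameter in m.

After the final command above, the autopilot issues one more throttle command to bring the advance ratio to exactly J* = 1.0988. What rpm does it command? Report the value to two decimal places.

rpm = 2441.54

set_propeller: D = 2.298 m, P = 1.615 m (p = P/D = 0.702785); state ← (V=0, rpm=0)
throttle_to(8523): rpm ← 8523
adjust_throttle(+432): rpm ← 8523 +432 = 8955
set_airspeed(70.79): V ← 70.79 m/s
set_airspeed(75.71): V ← 75.71 m/s
adjust_airspeed(+17.97): V ← 75.71 +17.97 = 93.68 m/s
throttle_to(5032): rpm ← 5032
adjust_airspeed(+9.07): V ← 93.68 +9.07 = 102.75 m/s
final state: V = 102.75 m/s, rpm = 5032 → n = rpm/60 = 83.866667 rev/s
target J* = 1.0988; solve J* = V/(n·D) for n: n = V/(J*·D) = 102.75/(1.0988 × 2.298) = 40.692386 rev/s
rpm = 60·n = 2441.543160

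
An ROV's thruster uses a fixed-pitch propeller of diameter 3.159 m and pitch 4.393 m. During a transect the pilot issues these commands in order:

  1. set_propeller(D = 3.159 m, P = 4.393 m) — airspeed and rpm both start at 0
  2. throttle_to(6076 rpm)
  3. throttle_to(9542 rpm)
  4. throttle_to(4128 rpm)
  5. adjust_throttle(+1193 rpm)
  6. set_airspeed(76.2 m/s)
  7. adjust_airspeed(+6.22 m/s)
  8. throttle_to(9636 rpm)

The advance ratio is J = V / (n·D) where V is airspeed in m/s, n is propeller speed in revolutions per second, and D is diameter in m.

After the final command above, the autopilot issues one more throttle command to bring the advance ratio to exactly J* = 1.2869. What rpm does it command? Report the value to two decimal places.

set_propeller: D = 3.159 m, P = 4.393 m (p = P/D = 1.390630); state ← (V=0, rpm=0)
throttle_to(6076): rpm ← 6076
throttle_to(9542): rpm ← 9542
throttle_to(4128): rpm ← 4128
adjust_throttle(+1193): rpm ← 4128 +1193 = 5321
set_airspeed(76.2): V ← 76.2 m/s
adjust_airspeed(+6.22): V ← 76.2 +6.22 = 82.42 m/s
throttle_to(9636): rpm ← 9636
final state: V = 82.42 m/s, rpm = 9636 → n = rpm/60 = 160.600000 rev/s
target J* = 1.2869; solve J* = V/(n·D) for n: n = V/(J*·D) = 82.42/(1.2869 × 3.159) = 20.273941 rev/s
rpm = 60·n = 1216.436474

rpm = 1216.44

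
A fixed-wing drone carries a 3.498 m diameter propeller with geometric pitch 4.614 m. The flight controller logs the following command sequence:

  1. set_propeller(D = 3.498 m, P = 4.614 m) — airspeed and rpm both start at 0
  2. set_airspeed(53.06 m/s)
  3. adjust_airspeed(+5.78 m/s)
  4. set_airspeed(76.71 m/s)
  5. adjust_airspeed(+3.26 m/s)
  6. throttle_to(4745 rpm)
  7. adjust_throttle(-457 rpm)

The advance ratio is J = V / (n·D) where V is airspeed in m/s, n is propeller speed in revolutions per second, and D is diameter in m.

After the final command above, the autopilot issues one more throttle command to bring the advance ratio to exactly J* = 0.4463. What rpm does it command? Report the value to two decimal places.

set_propeller: D = 3.498 m, P = 4.614 m (p = P/D = 1.319039); state ← (V=0, rpm=0)
set_airspeed(53.06): V ← 53.06 m/s
adjust_airspeed(+5.78): V ← 53.06 +5.78 = 58.84 m/s
set_airspeed(76.71): V ← 76.71 m/s
adjust_airspeed(+3.26): V ← 76.71 +3.26 = 79.97 m/s
throttle_to(4745): rpm ← 4745
adjust_throttle(-457): rpm ← 4745 -457 = 4288
final state: V = 79.97 m/s, rpm = 4288 → n = rpm/60 = 71.466667 rev/s
target J* = 0.4463; solve J* = V/(n·D) for n: n = V/(J*·D) = 79.97/(0.4463 × 3.498) = 51.224816 rev/s
rpm = 60·n = 3073.488938

rpm = 3073.49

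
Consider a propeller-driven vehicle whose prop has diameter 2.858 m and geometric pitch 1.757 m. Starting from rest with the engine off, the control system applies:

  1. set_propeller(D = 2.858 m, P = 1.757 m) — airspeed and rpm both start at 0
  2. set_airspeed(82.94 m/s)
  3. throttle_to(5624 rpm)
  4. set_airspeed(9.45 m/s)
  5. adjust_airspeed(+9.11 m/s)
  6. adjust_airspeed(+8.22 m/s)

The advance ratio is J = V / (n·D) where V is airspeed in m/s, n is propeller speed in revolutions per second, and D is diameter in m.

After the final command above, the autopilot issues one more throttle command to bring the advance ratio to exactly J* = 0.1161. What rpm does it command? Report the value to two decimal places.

rpm = 4842.47

set_propeller: D = 2.858 m, P = 1.757 m (p = P/D = 0.614766); state ← (V=0, rpm=0)
set_airspeed(82.94): V ← 82.94 m/s
throttle_to(5624): rpm ← 5624
set_airspeed(9.45): V ← 9.45 m/s
adjust_airspeed(+9.11): V ← 9.45 +9.11 = 18.56 m/s
adjust_airspeed(+8.22): V ← 18.56 +8.22 = 26.78 m/s
final state: V = 26.78 m/s, rpm = 5624 → n = rpm/60 = 93.733333 rev/s
target J* = 0.1161; solve J* = V/(n·D) for n: n = V/(J*·D) = 26.78/(0.1161 × 2.858) = 80.707915 rev/s
rpm = 60·n = 4842.474906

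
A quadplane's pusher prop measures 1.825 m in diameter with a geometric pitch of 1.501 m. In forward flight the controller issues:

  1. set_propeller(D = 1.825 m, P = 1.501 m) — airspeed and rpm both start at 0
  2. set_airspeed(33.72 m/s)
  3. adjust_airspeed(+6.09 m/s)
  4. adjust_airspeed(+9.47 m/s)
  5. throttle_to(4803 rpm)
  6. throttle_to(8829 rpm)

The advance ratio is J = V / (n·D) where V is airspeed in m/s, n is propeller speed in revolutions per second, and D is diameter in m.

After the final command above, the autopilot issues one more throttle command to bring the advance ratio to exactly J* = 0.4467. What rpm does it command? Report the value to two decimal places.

set_propeller: D = 1.825 m, P = 1.501 m (p = P/D = 0.822466); state ← (V=0, rpm=0)
set_airspeed(33.72): V ← 33.72 m/s
adjust_airspeed(+6.09): V ← 33.72 +6.09 = 39.81 m/s
adjust_airspeed(+9.47): V ← 39.81 +9.47 = 49.28 m/s
throttle_to(4803): rpm ← 4803
throttle_to(8829): rpm ← 8829
final state: V = 49.28 m/s, rpm = 8829 → n = rpm/60 = 147.150000 rev/s
target J* = 0.4467; solve J* = V/(n·D) for n: n = V/(J*·D) = 49.28/(0.4467 × 1.825) = 60.449384 rev/s
rpm = 60·n = 3626.963026

rpm = 3626.96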